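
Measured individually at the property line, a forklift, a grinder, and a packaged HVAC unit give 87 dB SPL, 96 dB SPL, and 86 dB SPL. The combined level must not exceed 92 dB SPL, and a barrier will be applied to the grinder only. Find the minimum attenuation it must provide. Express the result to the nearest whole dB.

8 dB

Fixed contribution from the other sources: Σ 10^(L/10) = 10^(87/10) + 10^(86/10) = 8.993e+08 (89.54 dB SPL).
The limit corresponds to 10^(92/10) = 1.585e+09; subtracting the fixed part leaves 6.856e+08 for the grinder, i.e. 88.36 dB SPL.
So the grinder must be reduced from 96 to 88.36 dB SPL: IL = 7.64 dB.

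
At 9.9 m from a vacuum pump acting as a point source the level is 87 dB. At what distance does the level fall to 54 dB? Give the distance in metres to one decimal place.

442.2 m

Point-source spreading drops the level by 20·log₁₀(r₂/r₁); inverting, r₂/r₁ = 10^(ΔL/20).
r₂ = 9.9·10^((87−54)/20) = 9.9·10^(33.0/20) = 442.22 m.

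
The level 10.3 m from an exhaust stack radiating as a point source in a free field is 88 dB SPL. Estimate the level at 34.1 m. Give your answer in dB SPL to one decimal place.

For a point source, L₂ = L₁ − 20·log₁₀(r₂/r₁).
L₂ = 88 − 20·log₁₀(34.1/10.3) = 88 − 10.398 = 77.60 dB SPL.

77.6 dB SPL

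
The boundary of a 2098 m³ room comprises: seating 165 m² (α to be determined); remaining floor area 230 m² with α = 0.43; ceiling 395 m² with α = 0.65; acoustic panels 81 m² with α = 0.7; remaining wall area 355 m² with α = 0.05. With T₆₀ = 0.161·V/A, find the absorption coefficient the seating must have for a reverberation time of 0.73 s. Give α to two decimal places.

0.20

From T₆₀ = 0.161·V/A, the target T₆₀ = 0.73 s needs A = 0.161·2098/0.73 = 462.71 m².
Absorption from the other surfaces = 230·0.43 + 395·0.65 + 81·0.7 + 355·0.05 = 430.10 m², so the seating must supply 32.61 m² over 165 m².
α = 32.61/165 = 0.198.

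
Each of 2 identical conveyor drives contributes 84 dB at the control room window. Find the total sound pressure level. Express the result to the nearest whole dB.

87 dB

With 2 equal, uncorrelated contributions the intensity is 2× that of one unit, giving a rise of 10·log₁₀ 2.
L_total = 84 + 10·log₁₀(2) = 84 + 3.010 = 87.01 dB.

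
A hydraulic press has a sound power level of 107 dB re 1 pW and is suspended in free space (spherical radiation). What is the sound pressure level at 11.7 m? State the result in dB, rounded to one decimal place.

74.6 dB

Free-field spherical radiation: L_p = L_w − 10·log₁₀(4π·r²), r = 11.7 m.
4π·r² = 1720 m², 10·log₁₀ of that is 32.356 dB.
L_p = 107 − 32.356 = 74.64 dB.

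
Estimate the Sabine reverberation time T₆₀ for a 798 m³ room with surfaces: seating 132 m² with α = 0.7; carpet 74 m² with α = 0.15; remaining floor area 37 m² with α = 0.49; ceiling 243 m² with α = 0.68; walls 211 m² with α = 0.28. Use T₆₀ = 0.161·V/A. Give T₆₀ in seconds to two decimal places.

Total absorption A = 132·0.7 + 74·0.15 + 37·0.49 + 243·0.68 + 211·0.28 = 345.95 m² sabins.
T₆₀ = 0.161 × 798 / 345.95 = 0.371 s.

0.37 s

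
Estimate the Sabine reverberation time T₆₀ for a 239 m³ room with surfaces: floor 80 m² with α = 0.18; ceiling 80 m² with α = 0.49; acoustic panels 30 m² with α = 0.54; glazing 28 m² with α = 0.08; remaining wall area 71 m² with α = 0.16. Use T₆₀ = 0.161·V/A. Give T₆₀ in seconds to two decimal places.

0.46 s

Summing Sᵢαᵢ: 80·0.18 + 80·0.49 + 30·0.54 + 28·0.08 + 71·0.16 = 83.40 m².
T₆₀ = 0.161·V/A = 0.161·239/83.40 = 0.461 s.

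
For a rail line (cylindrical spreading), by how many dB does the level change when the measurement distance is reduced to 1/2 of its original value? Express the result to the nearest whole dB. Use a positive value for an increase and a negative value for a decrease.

+3 dB

A line source loses 3 dB per doubling of distance; generally ΔL = −10·log₁₀(r₂/r₁).
ΔL = −10·log₁₀(0.5) = +3.01 dB.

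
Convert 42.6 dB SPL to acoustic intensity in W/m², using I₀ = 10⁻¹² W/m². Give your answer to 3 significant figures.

I/I₀ = 10^(42.6/10) = 1.82e+04, so I = 1.82e+04 × 10⁻¹² W/m².

1.82e-08 W/m²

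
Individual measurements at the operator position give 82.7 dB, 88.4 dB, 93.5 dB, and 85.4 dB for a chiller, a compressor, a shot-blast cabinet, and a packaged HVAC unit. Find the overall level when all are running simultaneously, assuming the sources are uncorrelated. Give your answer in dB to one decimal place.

95.4 dB

For uncorrelated sources the intensities add, so convert each level to linear form, sum, and take 10·log₁₀ of the total.
Σ 10^(L/10) = 10^(82.7/10) + 10^(88.4/10) + 10^(93.5/10) + 10^(85.4/10) = 3.463e+09.
L_total = 10·log₁₀(3.463e+09) = 95.40 dB.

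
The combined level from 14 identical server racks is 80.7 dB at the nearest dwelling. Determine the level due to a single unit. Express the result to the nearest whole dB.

69 dB

14 equal contributions raise the level by 10·log₁₀ 14 = 11.461 dB, so each unit alone gives 80.7 − 11.461.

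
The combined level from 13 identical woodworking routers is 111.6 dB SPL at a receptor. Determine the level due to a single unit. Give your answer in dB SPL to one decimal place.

100.5 dB SPL

For N identical incoherent sources L_total = L₁ + 10·log₁₀ N, so L₁ = 111.6 − 10·log₁₀(13) = 111.6 − 11.139.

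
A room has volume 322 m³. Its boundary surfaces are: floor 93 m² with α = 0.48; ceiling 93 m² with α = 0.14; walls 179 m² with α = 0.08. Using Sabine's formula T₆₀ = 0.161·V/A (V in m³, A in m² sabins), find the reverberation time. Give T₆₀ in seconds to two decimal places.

0.72 s

Total absorption A = 93·0.48 + 93·0.14 + 179·0.08 = 71.98 m² sabins.
T₆₀ = 0.161 × 322 / 71.98 = 0.720 s.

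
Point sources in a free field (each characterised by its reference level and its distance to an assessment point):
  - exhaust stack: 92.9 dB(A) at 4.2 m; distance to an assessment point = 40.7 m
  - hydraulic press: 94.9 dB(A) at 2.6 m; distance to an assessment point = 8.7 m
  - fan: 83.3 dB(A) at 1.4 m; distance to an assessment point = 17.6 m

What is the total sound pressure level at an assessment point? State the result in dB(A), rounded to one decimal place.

Apply inverse-square spreading to bring every level to the receiver, then sum 10^(L/10).
exhaust stack: 92.9 − 20·log₁₀(40.7/4.2) = 92.9 − 19.73 = 73.17 dB(A).
hydraulic press: 94.9 − 20·log₁₀(8.7/2.6) = 94.9 − 10.49 = 84.41 dB(A).
fan: 83.3 − 20·log₁₀(17.6/1.4) = 83.3 − 21.99 = 61.31 dB(A).
Σ 10^(L/10) = 2.981e+08 → L_total = 10·log₁₀(2.981e+08) = 84.74 dB(A).

84.7 dB(A)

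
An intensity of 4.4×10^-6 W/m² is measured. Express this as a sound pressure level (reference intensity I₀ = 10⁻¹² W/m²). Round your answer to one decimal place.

66.4 dB

L = 10·log₁₀(I/I₀) = 10·log₁₀(4.4×10^-6/10⁻¹²) = 10·log₁₀(4.4×10^6).
L = 10·(0.6435 + 6) = 66.43 dB.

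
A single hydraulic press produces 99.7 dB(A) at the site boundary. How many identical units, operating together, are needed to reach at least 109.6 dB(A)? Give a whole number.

Need L₁ + 10·log₁₀ N ≥ 109.6, i.e. log₁₀ N ≥ 0.99.
N ≥ 10^(9.9/10) = 9.772, so N = 10.

10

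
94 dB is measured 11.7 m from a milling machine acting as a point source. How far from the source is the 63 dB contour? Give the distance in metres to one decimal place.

415.1 m

The 31.0 dB drop corresponds to a distance ratio of 10^(31.0/20) for a point source.
r₂ = 11.7·10^((94−63)/20) = 11.7·10^(31.0/20) = 415.13 m.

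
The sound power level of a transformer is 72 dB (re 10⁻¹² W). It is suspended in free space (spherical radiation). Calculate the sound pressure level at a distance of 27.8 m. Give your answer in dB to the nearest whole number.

32 dB

L_p = L_w − 10·log₁₀(4π·r²) with r = 27.8 m.
4π·r² = 9712 m², 10·log₁₀ of that is 39.873 dB.
L_p = 72 − 39.873 = 32.13 dB.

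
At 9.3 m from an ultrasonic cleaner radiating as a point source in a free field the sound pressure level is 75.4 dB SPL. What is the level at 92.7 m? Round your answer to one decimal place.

55.4 dB SPL

Spherical spreading from a point source gives a 20·log₁₀(r₂/r₁) drop.
L₂ = 75.4 − 20·log₁₀(92.7/9.3) = 75.4 − 19.972 = 55.43 dB SPL.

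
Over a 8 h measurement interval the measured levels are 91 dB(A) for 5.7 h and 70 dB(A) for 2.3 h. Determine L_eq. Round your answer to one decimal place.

89.5 dB(A)

The energy average is taken in the linear domain: L_eq = 10·log₁₀[(Σ tᵢ·10^(Lᵢ/10))/T], T = 8 h.
Σ tᵢ·10^(Lᵢ/10) = 5.7·10^(91/10) + 2.3·10^(70/10) = 7.199e+09.
L_eq = 10·log₁₀(7.199e+09/8) = 89.54 dB(A).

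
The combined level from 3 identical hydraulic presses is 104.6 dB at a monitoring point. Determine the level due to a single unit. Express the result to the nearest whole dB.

100 dB

3 equal contributions raise the level by 10·log₁₀ 3 = 4.771 dB, so each unit alone gives 104.6 − 4.771.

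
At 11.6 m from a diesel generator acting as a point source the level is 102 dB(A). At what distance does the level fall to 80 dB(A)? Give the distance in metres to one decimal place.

146.0 m

The 22.0 dB drop corresponds to a distance ratio of 10^(22.0/20) for a point source.
r₂ = 11.6·10^((102−80)/20) = 11.6·10^(22.0/20) = 146.04 m.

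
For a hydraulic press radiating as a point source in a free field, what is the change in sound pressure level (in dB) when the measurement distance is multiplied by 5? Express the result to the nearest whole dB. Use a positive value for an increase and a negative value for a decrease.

Point-source spreading: ΔL = −20·log₁₀(r₂/r₁).
ΔL = −20·log₁₀(5) = -13.98 dB.

-14 dB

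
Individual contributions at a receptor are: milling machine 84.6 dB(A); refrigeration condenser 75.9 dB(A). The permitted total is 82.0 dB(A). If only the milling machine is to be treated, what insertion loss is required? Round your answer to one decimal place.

Fixed contribution from the other source: Σ 10^(L/10) = 10^(75.9/10) = 3.890e+07 (75.90 dB(A)).
To meet 82.0 dB(A) overall, the treated milling machine may contribute at most 10^(82.0/10) − 3.890e+07 = 1.196e+08, i.e. 80.78 dB(A).
So the milling machine must be reduced from 84.6 to 80.78 dB(A): IL = 3.82 dB.

3.8 dB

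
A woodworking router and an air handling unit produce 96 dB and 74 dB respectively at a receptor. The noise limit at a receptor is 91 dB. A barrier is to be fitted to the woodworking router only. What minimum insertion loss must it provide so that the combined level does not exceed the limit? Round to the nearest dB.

5 dB

Everything except the woodworking router sums to 10^(74/10) = 2.512e+07 in linear terms, 74.00 dB.
To meet 91 dB overall, the treated woodworking router may contribute at most 10^(91/10) − 2.512e+07 = 1.234e+09, i.e. 90.91 dB.
So the woodworking router must be reduced from 96 to 90.91 dB: IL = 5.09 dB.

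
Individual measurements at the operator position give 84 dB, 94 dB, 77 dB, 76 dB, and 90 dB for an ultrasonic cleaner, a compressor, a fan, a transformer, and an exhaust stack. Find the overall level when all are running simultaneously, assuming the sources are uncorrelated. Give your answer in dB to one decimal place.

95.9 dB

Incoherent sources combine by intensity addition: L_total = 10·log₁₀(Σ 10^(L_i/10)).
Σ 10^(L/10) = 10^(84/10) + 10^(94/10) + 10^(77/10) + 10^(76/10) + 10^(90/10) = 3.853e+09.
L_total = 10·log₁₀(3.853e+09) = 95.86 dB.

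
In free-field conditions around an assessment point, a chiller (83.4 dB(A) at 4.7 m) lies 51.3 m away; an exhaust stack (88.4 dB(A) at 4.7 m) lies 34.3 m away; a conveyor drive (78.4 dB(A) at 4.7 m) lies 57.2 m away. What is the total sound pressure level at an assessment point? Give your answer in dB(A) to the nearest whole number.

72 dB(A)

First find each source's level at the receiver (point-source: −20·log₁₀(r/r_ref)), then combine on an intensity basis.
chiller: 83.4 − 20·log₁₀(51.3/4.7) = 83.4 − 20.76 = 62.64 dB(A).
exhaust stack: 88.4 − 20·log₁₀(34.3/4.7) = 88.4 − 17.26 = 71.14 dB(A).
conveyor drive: 78.4 − 20·log₁₀(57.2/4.7) = 78.4 − 21.71 = 56.69 dB(A).
Σ 10^(L/10) = 1.529e+07 → L_total = 10·log₁₀(1.529e+07) = 71.85 dB(A).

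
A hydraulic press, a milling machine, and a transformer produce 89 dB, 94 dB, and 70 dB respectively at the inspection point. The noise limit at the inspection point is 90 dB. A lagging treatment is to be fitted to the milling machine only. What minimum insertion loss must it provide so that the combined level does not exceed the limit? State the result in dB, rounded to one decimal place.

The untreated sources together contribute 10^(89/10) + 10^(70/10) = 8.043e+08, i.e. 89.05 dB.
To meet 90 dB overall, the treated milling machine may contribute at most 10^(90/10) − 8.043e+08 = 1.957e+08, i.e. 82.92 dB.
So the milling machine must be reduced from 94 to 82.92 dB: IL = 11.08 dB.

11.1 dB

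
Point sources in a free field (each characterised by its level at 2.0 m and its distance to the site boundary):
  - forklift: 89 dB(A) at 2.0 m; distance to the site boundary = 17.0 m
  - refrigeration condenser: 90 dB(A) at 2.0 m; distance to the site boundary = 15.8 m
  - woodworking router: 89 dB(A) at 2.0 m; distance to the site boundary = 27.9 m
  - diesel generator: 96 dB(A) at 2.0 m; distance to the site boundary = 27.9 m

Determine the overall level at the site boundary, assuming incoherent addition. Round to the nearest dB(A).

Apply inverse-square spreading to bring every level to the receiver, then sum 10^(L/10).
forklift: 89 − 20·log₁₀(17.0/2.0) = 89 − 18.59 = 70.41 dB(A).
refrigeration condenser: 90 − 20·log₁₀(15.8/2.0) = 90 − 17.95 = 72.05 dB(A).
woodworking router: 89 − 20·log₁₀(27.9/2.0) = 89 − 22.89 = 66.11 dB(A).
diesel generator: 96 − 20·log₁₀(27.9/2.0) = 96 − 22.89 = 73.11 dB(A).
Σ 10^(L/10) = 5.156e+07 → L_total = 10·log₁₀(5.156e+07) = 77.12 dB(A).

77 dB(A)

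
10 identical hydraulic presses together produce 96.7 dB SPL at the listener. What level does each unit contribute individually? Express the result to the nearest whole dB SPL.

10 equal contributions raise the level by 10·log₁₀ 10 = 10.000 dB, so each unit alone gives 96.7 − 10.000.

87 dB SPL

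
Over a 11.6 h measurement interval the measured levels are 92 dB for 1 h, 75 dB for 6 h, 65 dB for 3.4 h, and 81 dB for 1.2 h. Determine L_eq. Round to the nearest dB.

82 dB

L_eq = 10·log₁₀[(1/T)·Σ tᵢ·10^(Lᵢ/10)] with T = 11.6 h.
Σ tᵢ·10^(Lᵢ/10) = 1·10^(92/10) + 6·10^(75/10) + 3.4·10^(65/10) + 1.2·10^(81/10) = 1.936e+09.
L_eq = 10·log₁₀(1.936e+09/11.6) = 82.23 dB.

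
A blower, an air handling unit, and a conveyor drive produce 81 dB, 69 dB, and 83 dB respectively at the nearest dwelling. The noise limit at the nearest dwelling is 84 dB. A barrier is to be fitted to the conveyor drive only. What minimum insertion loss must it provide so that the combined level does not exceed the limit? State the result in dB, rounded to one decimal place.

2.3 dB

The untreated sources together contribute 10^(81/10) + 10^(69/10) = 1.338e+08, i.e. 81.27 dB.
The limit corresponds to 10^(84/10) = 2.512e+08; subtracting the fixed part leaves 1.174e+08 for the conveyor drive, i.e. 80.69 dB.
Required insertion loss = 83 − 80.69 = 2.31 dB.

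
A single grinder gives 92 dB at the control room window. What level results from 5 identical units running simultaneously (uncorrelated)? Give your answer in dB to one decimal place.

L_total = L₁ + 10·log₁₀ N for N identical incoherent sources.
L_total = 92 + 10·log₁₀(5) = 92 + 6.990 = 98.99 dB.

99.0 dB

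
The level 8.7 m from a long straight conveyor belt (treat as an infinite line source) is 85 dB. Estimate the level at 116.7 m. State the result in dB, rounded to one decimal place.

Cylindrical spreading from a line source gives a 10·log₁₀(r₂/r₁) drop.
L₂ = 85 − 10·log₁₀(116.7/8.7) = 85 − 11.276 = 73.72 dB.

73.7 dB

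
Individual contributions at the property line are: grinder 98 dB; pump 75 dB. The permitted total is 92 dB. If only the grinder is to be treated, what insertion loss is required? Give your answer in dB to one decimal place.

6.1 dB

Everything except the grinder sums to 10^(75/10) = 3.162e+07 in linear terms, 75.00 dB.
The limit corresponds to 10^(92/10) = 1.585e+09; subtracting the fixed part leaves 1.553e+09 for the grinder, i.e. 91.91 dB.
So the grinder must be reduced from 98 to 91.91 dB: IL = 6.09 dB.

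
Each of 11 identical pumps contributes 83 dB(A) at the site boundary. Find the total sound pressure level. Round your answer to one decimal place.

93.4 dB(A)

With 11 equal, uncorrelated contributions the intensity is 11× that of one unit, giving a rise of 10·log₁₀ 11.
L_total = 83 + 10·log₁₀(11) = 83 + 10.414 = 93.41 dB(A).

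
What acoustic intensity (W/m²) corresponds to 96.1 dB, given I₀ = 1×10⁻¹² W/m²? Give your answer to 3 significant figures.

0.00407 W/m²

I/I₀ = 10^(96.1/10) = 4.074e+09, so I = 4.074e+09 × 10⁻¹² W/m².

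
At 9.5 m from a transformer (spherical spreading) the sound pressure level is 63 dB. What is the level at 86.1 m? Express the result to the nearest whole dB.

For a point source, L₂ = L₁ − 20·log₁₀(r₂/r₁).
L₂ = 63 − 20·log₁₀(86.1/9.5) = 63 − 19.146 = 43.85 dB.

44 dB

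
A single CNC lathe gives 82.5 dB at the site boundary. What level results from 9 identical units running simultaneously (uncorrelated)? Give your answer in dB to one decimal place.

N identical incoherent sources raise the level by 10·log₁₀ N.
L_total = 82.5 + 10·log₁₀(9) = 82.5 + 9.542 = 92.04 dB.

92.0 dB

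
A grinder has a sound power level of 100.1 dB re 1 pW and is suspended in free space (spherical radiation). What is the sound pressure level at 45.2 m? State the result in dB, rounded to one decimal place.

Free-field spherical radiation: L_p = L_w − 10·log₁₀(4π·r²), r = 45.2 m.
4π·r² = 2.567e+04 m², 10·log₁₀ of that is 44.095 dB.
L_p = 100.1 − 44.095 = 56.01 dB.

56.0 dB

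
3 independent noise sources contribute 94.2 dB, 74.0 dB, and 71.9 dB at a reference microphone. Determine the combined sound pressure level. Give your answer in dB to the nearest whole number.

For uncorrelated sources the intensities add, so convert each level to linear form, sum, and take 10·log₁₀ of the total.
Σ 10^(L/10) = 10^(94.2/10) + 10^(74.0/10) + 10^(71.9/10) = 2.671e+09.
L_total = 10·log₁₀(2.671e+09) = 94.27 dB.

94 dB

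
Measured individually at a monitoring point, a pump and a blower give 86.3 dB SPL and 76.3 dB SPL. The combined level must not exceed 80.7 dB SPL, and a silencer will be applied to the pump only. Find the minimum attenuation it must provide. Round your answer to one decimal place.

Fixed contribution from the other source: Σ 10^(L/10) = 10^(76.3/10) = 4.266e+07 (76.30 dB SPL).
The limit corresponds to 10^(80.7/10) = 1.175e+08; subtracting the fixed part leaves 7.483e+07 for the pump, i.e. 78.74 dB SPL.
Required insertion loss = 86.3 − 78.74 = 7.56 dB.

7.6 dB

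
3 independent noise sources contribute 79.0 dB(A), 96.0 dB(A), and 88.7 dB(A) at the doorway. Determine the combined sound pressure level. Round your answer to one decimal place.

96.8 dB(A)

For uncorrelated sources the intensities add, so convert each level to linear form, sum, and take 10·log₁₀ of the total.
Σ 10^(L/10) = 10^(79.0/10) + 10^(96.0/10) + 10^(88.7/10) = 4.802e+09.
L_total = 10·log₁₀(4.802e+09) = 96.81 dB(A).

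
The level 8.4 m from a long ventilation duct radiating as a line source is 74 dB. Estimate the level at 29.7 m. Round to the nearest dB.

69 dB

For a line source, L₂ = L₁ − 10·log₁₀(r₂/r₁).
L₂ = 74 − 10·log₁₀(29.7/8.4) = 74 − 5.485 = 68.52 dB.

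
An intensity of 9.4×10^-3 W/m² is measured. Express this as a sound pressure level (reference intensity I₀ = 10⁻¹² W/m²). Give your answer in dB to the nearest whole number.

I/I₀ = 9.4×10^-3/10⁻¹² = 9.4×10^9, and L = 10·log₁₀(I/I₀).
L = 10·(0.9731 + 9) = 99.73 dB.

100 dB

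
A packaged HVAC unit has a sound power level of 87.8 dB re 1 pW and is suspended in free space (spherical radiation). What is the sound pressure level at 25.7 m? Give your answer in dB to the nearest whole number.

L_p = L_w − 10·log₁₀(4π·r²) with r = 25.7 m.
4π·r² = 8300 m², 10·log₁₀ of that is 39.191 dB.
L_p = 87.8 − 39.191 = 48.61 dB.

49 dB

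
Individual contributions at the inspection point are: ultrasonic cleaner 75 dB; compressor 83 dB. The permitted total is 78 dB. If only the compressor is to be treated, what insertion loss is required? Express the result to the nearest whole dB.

Everything except the compressor sums to 10^(75/10) = 3.162e+07 in linear terms, 75.00 dB.
To meet 78 dB overall, the treated compressor may contribute at most 10^(78/10) − 3.162e+07 = 3.147e+07, i.e. 74.98 dB.
So the compressor must be reduced from 83 to 74.98 dB: IL = 8.02 dB.

8 dB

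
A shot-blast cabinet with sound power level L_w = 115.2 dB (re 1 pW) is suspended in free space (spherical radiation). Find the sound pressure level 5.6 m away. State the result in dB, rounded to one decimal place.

The power spreads over a sphere of area 4π·r², so L_p = L_w − 10·log₁₀(4π·r²).
4π·r² = 394.1 m², 10·log₁₀ of that is 25.956 dB.
L_p = 115.2 − 25.956 = 89.24 dB.

89.2 dB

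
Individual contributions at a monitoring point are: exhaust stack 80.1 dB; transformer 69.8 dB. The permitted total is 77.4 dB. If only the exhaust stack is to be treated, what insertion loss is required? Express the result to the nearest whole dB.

4 dB

Everything except the exhaust stack sums to 10^(69.8/10) = 9.550e+06 in linear terms, 69.80 dB.
To meet 77.4 dB overall, the treated exhaust stack may contribute at most 10^(77.4/10) − 9.550e+06 = 4.540e+07, i.e. 76.57 dB.
Required insertion loss = 80.1 − 76.57 = 3.53 dB.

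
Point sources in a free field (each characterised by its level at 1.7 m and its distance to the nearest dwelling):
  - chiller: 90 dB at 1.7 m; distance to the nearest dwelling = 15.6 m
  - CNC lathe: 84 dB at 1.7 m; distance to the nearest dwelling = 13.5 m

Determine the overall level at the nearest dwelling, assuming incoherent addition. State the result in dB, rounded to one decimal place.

Apply inverse-square spreading to bring every level to the receiver, then sum 10^(L/10).
chiller: 90 − 20·log₁₀(15.6/1.7) = 90 − 19.25 = 70.75 dB.
CNC lathe: 84 − 20·log₁₀(13.5/1.7) = 84 − 18.00 = 66.00 dB.
Σ 10^(L/10) = 1.586e+07 → L_total = 10·log₁₀(1.586e+07) = 72.00 dB.

72.0 dB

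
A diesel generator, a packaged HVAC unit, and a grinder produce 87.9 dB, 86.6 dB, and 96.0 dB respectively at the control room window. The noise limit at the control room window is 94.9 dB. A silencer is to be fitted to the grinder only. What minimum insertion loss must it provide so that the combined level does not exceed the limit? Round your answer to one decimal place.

3.0 dB

The untreated sources together contribute 10^(87.9/10) + 10^(86.6/10) = 1.074e+09, i.e. 90.31 dB.
The limit corresponds to 10^(94.9/10) = 3.090e+09; subtracting the fixed part leaves 2.017e+09 for the grinder, i.e. 93.05 dB.
Required insertion loss = 96.0 − 93.05 = 2.95 dB.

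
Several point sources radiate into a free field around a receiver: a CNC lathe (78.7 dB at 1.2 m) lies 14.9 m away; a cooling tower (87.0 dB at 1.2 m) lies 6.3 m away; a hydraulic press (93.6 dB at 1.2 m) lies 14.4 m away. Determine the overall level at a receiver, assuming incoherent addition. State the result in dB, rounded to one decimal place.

Propagate each source to the receiver with L = L_ref − 20·log₁₀(r/r_ref), then add intensities.
CNC lathe: 78.7 − 20·log₁₀(14.9/1.2) = 78.7 − 21.88 = 56.82 dB.
cooling tower: 87.0 − 20·log₁₀(6.3/1.2) = 87.0 − 14.40 = 72.60 dB.
hydraulic press: 93.6 − 20·log₁₀(14.4/1.2) = 93.6 − 21.58 = 72.02 dB.
Σ 10^(L/10) = 3.457e+07 → L_total = 10·log₁₀(3.457e+07) = 75.39 dB.

75.4 dB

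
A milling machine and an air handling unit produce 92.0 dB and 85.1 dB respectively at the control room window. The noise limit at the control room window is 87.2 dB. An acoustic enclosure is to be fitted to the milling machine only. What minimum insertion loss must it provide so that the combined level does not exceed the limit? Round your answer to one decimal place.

Fixed contribution from the other source: Σ 10^(L/10) = 10^(85.1/10) = 3.236e+08 (85.10 dB).
The limit corresponds to 10^(87.2/10) = 5.248e+08; subtracting the fixed part leaves 2.012e+08 for the milling machine, i.e. 83.04 dB.
Required insertion loss = 92.0 − 83.04 = 8.96 dB.

9.0 dB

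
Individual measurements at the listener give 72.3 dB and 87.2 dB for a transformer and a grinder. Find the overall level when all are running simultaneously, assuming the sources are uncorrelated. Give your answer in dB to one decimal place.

Incoherent sources combine by intensity addition: L_total = 10·log₁₀(Σ 10^(L_i/10)).
Σ 10^(L/10) = 10^(72.3/10) + 10^(87.2/10) = 5.418e+08.
L_total = 10·log₁₀(5.418e+08) = 87.34 dB.

87.3 dB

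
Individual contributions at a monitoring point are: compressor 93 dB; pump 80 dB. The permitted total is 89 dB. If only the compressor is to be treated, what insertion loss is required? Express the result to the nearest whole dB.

The untreated sources together contribute 10^(80/10) = 1.000e+08, i.e. 80.00 dB.
To meet 89 dB overall, the treated compressor may contribute at most 10^(89/10) − 1.000e+08 = 6.943e+08, i.e. 88.42 dB.
Required insertion loss = 93 − 88.42 = 4.58 dB.

5 dB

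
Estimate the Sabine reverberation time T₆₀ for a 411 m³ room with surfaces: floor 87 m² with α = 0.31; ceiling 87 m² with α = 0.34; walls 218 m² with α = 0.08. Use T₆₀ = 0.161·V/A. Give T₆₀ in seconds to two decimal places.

Summing Sᵢαᵢ: 87·0.31 + 87·0.34 + 218·0.08 = 73.99 m².
T₆₀ = 0.161·V/A = 0.161·411/73.99 = 0.894 s.

0.89 s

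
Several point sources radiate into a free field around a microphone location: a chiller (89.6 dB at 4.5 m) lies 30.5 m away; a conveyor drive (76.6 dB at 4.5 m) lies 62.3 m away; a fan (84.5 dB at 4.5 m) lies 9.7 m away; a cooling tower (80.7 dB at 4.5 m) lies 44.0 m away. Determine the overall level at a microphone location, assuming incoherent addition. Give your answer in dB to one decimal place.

Propagate each source to the receiver with L = L_ref − 20·log₁₀(r/r_ref), then add intensities.
chiller: 89.6 − 20·log₁₀(30.5/4.5) = 89.6 − 16.62 = 72.98 dB.
conveyor drive: 76.6 − 20·log₁₀(62.3/4.5) = 76.6 − 22.83 = 53.77 dB.
fan: 84.5 − 20·log₁₀(9.7/4.5) = 84.5 − 6.67 = 77.83 dB.
cooling tower: 80.7 − 20·log₁₀(44.0/4.5) = 80.7 − 19.80 = 60.90 dB.
Σ 10^(L/10) = 8.198e+07 → L_total = 10·log₁₀(8.198e+07) = 79.14 dB.

79.1 dB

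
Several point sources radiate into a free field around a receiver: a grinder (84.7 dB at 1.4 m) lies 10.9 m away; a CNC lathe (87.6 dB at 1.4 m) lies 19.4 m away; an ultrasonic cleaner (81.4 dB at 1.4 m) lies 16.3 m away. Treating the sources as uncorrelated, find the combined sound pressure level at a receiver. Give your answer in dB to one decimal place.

69.5 dB

Propagate each source to the receiver with L = L_ref − 20·log₁₀(r/r_ref), then add intensities.
grinder: 84.7 − 20·log₁₀(10.9/1.4) = 84.7 − 17.83 = 66.87 dB.
CNC lathe: 87.6 − 20·log₁₀(19.4/1.4) = 87.6 − 22.83 = 64.77 dB.
ultrasonic cleaner: 81.4 − 20·log₁₀(16.3/1.4) = 81.4 − 21.32 = 60.08 dB.
Σ 10^(L/10) = 8.884e+06 → L_total = 10·log₁₀(8.884e+06) = 69.49 dB.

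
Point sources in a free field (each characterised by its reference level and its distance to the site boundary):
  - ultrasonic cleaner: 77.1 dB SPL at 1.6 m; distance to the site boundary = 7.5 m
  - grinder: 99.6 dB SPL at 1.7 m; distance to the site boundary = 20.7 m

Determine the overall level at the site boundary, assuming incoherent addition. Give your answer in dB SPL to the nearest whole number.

78 dB SPL

Propagate each source to the receiver with L = L_ref − 20·log₁₀(r/r_ref), then add intensities.
ultrasonic cleaner: 77.1 − 20·log₁₀(7.5/1.6) = 77.1 − 13.42 = 63.68 dB SPL.
grinder: 99.6 − 20·log₁₀(20.7/1.7) = 99.6 − 21.71 = 77.89 dB SPL.
Σ 10^(L/10) = 6.385e+07 → L_total = 10·log₁₀(6.385e+07) = 78.05 dB SPL.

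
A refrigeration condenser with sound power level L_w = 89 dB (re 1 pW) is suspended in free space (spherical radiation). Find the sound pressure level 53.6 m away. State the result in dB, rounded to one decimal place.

The power spreads over a sphere of area 4π·r², so L_p = L_w − 10·log₁₀(4π·r²).
4π·r² = 3.61e+04 m², 10·log₁₀ of that is 45.575 dB.
L_p = 89 − 45.575 = 43.42 dB.

43.4 dB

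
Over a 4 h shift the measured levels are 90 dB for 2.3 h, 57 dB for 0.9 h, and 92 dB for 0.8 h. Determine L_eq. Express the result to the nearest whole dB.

L_eq = 10·log₁₀[(1/T)·Σ tᵢ·10^(Lᵢ/10)] with T = 4 h.
Σ tᵢ·10^(Lᵢ/10) = 2.3·10^(90/10) + 0.9·10^(57/10) + 0.8·10^(92/10) = 3.568e+09.
L_eq = 10·log₁₀(3.568e+09/4) = 89.50 dB.

90 dB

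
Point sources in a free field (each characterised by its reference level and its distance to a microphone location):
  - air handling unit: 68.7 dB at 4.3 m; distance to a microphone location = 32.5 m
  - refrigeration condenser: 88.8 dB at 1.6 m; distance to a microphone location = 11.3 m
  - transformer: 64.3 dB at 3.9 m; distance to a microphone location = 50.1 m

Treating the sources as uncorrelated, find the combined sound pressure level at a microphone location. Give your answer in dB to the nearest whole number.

72 dB

First find each source's level at the receiver (point-source: −20·log₁₀(r/r_ref)), then combine on an intensity basis.
air handling unit: 68.7 − 20·log₁₀(32.5/4.3) = 68.7 − 17.57 = 51.13 dB.
refrigeration condenser: 88.8 − 20·log₁₀(11.3/1.6) = 88.8 − 16.98 = 71.82 dB.
transformer: 64.3 − 20·log₁₀(50.1/3.9) = 64.3 − 22.18 = 42.12 dB.
Σ 10^(L/10) = 1.535e+07 → L_total = 10·log₁₀(1.535e+07) = 71.86 dB.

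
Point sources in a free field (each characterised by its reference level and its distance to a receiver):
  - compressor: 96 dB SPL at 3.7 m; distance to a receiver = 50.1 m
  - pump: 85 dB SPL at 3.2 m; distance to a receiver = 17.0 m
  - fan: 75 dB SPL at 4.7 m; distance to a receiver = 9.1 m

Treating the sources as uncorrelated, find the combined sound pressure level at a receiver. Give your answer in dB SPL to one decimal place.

76.2 dB SPL

Apply inverse-square spreading to bring every level to the receiver, then sum 10^(L/10).
compressor: 96 − 20·log₁₀(50.1/3.7) = 96 − 22.63 = 73.37 dB SPL.
pump: 85 − 20·log₁₀(17.0/3.2) = 85 − 14.51 = 70.49 dB SPL.
fan: 75 − 20·log₁₀(9.1/4.7) = 75 − 5.74 = 69.26 dB SPL.
Σ 10^(L/10) = 4.135e+07 → L_total = 10·log₁₀(4.135e+07) = 76.17 dB SPL.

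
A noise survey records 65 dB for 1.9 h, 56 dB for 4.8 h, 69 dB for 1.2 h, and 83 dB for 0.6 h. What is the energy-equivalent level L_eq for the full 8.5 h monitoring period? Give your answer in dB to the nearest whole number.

L_eq = 10·log₁₀[(1/T)·Σ tᵢ·10^(Lᵢ/10)] with T = 8.5 h.
Σ tᵢ·10^(Lᵢ/10) = 1.9·10^(65/10) + 4.8·10^(56/10) + 1.2·10^(69/10) + 0.6·10^(83/10) = 1.372e+08.
L_eq = 10·log₁₀(1.372e+08/8.5) = 72.08 dB.

72 dB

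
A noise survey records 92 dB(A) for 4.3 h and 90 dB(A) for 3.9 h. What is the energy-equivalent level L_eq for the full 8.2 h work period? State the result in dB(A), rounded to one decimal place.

91.2 dB(A)

The energy average is taken in the linear domain: L_eq = 10·log₁₀[(Σ tᵢ·10^(Lᵢ/10))/T], T = 8.2 h.
Σ tᵢ·10^(Lᵢ/10) = 4.3·10^(92/10) + 3.9·10^(90/10) = 1.072e+10.
L_eq = 10·log₁₀(1.072e+10/8.2) = 91.16 dB(A).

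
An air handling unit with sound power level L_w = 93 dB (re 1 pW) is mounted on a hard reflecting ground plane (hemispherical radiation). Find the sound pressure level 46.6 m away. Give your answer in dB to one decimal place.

51.7 dB

The power spreads over a hemisphere of area 2π·r², so L_p = L_w − 10·log₁₀(2π·r²).
2π·r² = 1.364e+04 m², 10·log₁₀ of that is 41.350 dB.
L_p = 93 − 41.350 = 51.65 dB.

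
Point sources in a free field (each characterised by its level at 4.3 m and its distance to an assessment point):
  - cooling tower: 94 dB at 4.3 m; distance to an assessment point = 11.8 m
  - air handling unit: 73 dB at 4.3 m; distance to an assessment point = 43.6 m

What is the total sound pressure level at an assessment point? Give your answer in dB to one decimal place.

Apply inverse-square spreading to bring every level to the receiver, then sum 10^(L/10).
cooling tower: 94 − 20·log₁₀(11.8/4.3) = 94 − 8.77 = 85.23 dB.
air handling unit: 73 − 20·log₁₀(43.6/4.3) = 73 − 20.12 = 52.88 dB.
Σ 10^(L/10) = 3.338e+08 → L_total = 10·log₁₀(3.338e+08) = 85.23 dB.

85.2 dB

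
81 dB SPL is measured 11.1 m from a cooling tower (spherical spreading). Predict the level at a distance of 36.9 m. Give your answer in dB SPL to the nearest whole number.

Point-source attenuation: ΔL = 20·log₁₀(r₂/r₁) = 20·log₁₀(36.9/11.1) = 10.434 dB.
L₂ = 81 − 20·log₁₀(36.9/11.1) = 81 − 10.434 = 70.57 dB SPL.

71 dB SPL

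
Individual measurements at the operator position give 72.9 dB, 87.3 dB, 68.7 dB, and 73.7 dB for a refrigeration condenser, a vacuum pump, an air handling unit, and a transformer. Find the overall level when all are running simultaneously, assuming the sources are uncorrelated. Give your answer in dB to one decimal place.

For uncorrelated sources the intensities add, so convert each level to linear form, sum, and take 10·log₁₀ of the total.
Σ 10^(L/10) = 10^(72.9/10) + 10^(87.3/10) + 10^(68.7/10) + 10^(73.7/10) = 5.874e+08.
L_total = 10·log₁₀(5.874e+08) = 87.69 dB.

87.7 dB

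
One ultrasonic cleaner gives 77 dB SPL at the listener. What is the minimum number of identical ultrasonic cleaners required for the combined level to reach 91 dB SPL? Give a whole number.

26

Need L₁ + 10·log₁₀ N ≥ 91, i.e. log₁₀ N ≥ 1.40.
N ≥ 10^(14.0/10) = 25.119, so N = 26.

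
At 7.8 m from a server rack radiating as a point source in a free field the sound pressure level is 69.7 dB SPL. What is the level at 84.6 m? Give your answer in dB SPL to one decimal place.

49.0 dB SPL

Spherical spreading from a point source gives a 20·log₁₀(r₂/r₁) drop.
L₂ = 69.7 − 20·log₁₀(84.6/7.8) = 69.7 − 20.706 = 48.99 dB SPL.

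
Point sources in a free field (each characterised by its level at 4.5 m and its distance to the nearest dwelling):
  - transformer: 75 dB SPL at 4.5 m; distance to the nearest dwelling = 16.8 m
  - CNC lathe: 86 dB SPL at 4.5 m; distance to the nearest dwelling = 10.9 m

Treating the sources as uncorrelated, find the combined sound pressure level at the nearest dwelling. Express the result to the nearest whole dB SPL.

78 dB SPL

Propagate each source to the receiver with L = L_ref − 20·log₁₀(r/r_ref), then add intensities.
transformer: 75 − 20·log₁₀(16.8/4.5) = 75 − 11.44 = 63.56 dB SPL.
CNC lathe: 86 − 20·log₁₀(10.9/4.5) = 86 − 7.68 = 78.32 dB SPL.
Σ 10^(L/10) = 7.012e+07 → L_total = 10·log₁₀(7.012e+07) = 78.46 dB SPL.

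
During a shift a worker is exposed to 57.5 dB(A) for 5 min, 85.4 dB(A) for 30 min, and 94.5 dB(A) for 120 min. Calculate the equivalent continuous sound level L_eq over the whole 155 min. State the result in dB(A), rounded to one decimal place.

Weight each interval's intensity by its duration and average over T = 155 min:
Σ tᵢ·10^(Lᵢ/10) = 5·10^(57.5/10) + 30·10^(85.4/10) + 120·10^(94.5/10) = 3.486e+11.
L_eq = 10·log₁₀(3.486e+11/155) = 93.52 dB(A).

93.5 dB(A)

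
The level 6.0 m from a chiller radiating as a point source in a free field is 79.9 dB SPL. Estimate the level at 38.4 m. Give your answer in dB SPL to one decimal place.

Spherical spreading from a point source gives a 20·log₁₀(r₂/r₁) drop.
L₂ = 79.9 − 20·log₁₀(38.4/6.0) = 79.9 − 16.124 = 63.78 dB SPL.

63.8 dB SPL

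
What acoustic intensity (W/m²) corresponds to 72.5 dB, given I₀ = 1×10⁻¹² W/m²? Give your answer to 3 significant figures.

L = 10·log₁₀(I/I₀) ⇒ I = I₀·10^(L/10) = 10⁻¹² × 10^7.25.

1.78e-05 W/m²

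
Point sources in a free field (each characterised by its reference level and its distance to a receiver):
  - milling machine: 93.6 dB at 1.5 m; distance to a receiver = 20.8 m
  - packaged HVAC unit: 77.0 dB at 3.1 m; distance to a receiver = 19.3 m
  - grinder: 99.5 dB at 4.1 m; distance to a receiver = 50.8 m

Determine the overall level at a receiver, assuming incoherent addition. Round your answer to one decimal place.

78.5 dB

Propagate each source to the receiver with L = L_ref − 20·log₁₀(r/r_ref), then add intensities.
milling machine: 93.6 − 20·log₁₀(20.8/1.5) = 93.6 − 22.84 = 70.76 dB.
packaged HVAC unit: 77.0 − 20·log₁₀(19.3/3.1) = 77.0 − 15.88 = 61.12 dB.
grinder: 99.5 − 20·log₁₀(50.8/4.1) = 99.5 − 21.86 = 77.64 dB.
Σ 10^(L/10) = 7.126e+07 → L_total = 10·log₁₀(7.126e+07) = 78.53 dB.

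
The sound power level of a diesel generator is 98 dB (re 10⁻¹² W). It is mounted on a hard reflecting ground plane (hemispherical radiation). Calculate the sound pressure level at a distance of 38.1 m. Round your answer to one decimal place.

58.4 dB

The power spreads over a hemisphere of area 2π·r², so L_p = L_w − 10·log₁₀(2π·r²).
2π·r² = 9121 m², 10·log₁₀ of that is 39.600 dB.
L_p = 98 − 39.600 = 58.40 dB.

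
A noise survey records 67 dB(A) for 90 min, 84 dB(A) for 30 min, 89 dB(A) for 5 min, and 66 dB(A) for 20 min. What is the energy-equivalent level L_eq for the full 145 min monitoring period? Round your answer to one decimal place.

79.2 dB(A)

Weight each interval's intensity by its duration and average over T = 145 min:
Σ tᵢ·10^(Lᵢ/10) = 90·10^(67/10) + 30·10^(84/10) + 5·10^(89/10) + 20·10^(66/10) = 1.204e+10.
L_eq = 10·log₁₀(1.204e+10/145) = 79.19 dB(A).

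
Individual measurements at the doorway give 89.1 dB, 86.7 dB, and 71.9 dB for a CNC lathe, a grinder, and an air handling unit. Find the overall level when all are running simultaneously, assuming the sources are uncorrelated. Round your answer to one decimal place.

Incoherent sources combine by intensity addition: L_total = 10·log₁₀(Σ 10^(L_i/10)).
Σ 10^(L/10) = 10^(89.1/10) + 10^(86.7/10) + 10^(71.9/10) = 1.296e+09.
L_total = 10·log₁₀(1.296e+09) = 91.13 dB.

91.1 dB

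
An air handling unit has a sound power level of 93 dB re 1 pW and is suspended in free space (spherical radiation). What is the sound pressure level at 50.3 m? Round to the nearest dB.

48 dB

Free-field spherical radiation: L_p = L_w − 10·log₁₀(4π·r²), r = 50.3 m.
4π·r² = 3.179e+04 m², 10·log₁₀ of that is 45.023 dB.
L_p = 93 − 45.023 = 47.98 dB.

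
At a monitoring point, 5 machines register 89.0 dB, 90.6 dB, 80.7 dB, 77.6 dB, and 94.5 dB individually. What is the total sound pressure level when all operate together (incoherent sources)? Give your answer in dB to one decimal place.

For uncorrelated sources the intensities add, so convert each level to linear form, sum, and take 10·log₁₀ of the total.
Σ 10^(L/10) = 10^(89.0/10) + 10^(90.6/10) + 10^(80.7/10) + 10^(77.6/10) + 10^(94.5/10) = 4.936e+09.
L_total = 10·log₁₀(4.936e+09) = 96.93 dB.

96.9 dB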